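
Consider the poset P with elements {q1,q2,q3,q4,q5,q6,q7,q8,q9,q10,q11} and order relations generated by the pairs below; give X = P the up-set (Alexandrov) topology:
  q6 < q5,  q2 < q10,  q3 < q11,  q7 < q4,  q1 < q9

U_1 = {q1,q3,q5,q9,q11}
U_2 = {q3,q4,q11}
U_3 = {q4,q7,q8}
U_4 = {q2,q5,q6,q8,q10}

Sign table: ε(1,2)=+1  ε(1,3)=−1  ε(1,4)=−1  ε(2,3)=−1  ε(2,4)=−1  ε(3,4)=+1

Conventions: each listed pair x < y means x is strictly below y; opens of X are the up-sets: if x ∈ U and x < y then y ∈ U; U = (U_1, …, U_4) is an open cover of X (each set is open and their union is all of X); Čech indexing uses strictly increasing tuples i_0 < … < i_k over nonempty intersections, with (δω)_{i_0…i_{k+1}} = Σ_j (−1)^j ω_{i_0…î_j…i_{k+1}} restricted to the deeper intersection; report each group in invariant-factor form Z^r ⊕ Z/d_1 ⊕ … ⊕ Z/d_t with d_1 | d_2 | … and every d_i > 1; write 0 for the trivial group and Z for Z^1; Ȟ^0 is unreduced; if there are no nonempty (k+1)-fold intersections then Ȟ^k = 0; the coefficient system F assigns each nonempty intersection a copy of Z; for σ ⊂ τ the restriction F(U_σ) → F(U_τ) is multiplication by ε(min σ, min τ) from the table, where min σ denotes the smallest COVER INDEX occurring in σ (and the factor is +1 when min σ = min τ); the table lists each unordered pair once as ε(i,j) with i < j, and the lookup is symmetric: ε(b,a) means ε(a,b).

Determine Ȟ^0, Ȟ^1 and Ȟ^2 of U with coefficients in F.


Ȟ^0 = Z; Ȟ^1 = Z; Ȟ^2 = 0

nerve of the cover:
  U12={q3,q11} U14={q5} U23={q4} U34={q8}
C dims 4,4; δ0: rk 3, SNF 1^3
Ȟ^0 = (4 − 3) − 0 = 1, so Ȟ^0 ≅ Z
Ȟ^1 = (4 − 0) − 3 = 1, so Ȟ^1 ≅ Z
Ȟ^2 = (0 − 0) − 0 = 0, so Ȟ^2 ≅ 0


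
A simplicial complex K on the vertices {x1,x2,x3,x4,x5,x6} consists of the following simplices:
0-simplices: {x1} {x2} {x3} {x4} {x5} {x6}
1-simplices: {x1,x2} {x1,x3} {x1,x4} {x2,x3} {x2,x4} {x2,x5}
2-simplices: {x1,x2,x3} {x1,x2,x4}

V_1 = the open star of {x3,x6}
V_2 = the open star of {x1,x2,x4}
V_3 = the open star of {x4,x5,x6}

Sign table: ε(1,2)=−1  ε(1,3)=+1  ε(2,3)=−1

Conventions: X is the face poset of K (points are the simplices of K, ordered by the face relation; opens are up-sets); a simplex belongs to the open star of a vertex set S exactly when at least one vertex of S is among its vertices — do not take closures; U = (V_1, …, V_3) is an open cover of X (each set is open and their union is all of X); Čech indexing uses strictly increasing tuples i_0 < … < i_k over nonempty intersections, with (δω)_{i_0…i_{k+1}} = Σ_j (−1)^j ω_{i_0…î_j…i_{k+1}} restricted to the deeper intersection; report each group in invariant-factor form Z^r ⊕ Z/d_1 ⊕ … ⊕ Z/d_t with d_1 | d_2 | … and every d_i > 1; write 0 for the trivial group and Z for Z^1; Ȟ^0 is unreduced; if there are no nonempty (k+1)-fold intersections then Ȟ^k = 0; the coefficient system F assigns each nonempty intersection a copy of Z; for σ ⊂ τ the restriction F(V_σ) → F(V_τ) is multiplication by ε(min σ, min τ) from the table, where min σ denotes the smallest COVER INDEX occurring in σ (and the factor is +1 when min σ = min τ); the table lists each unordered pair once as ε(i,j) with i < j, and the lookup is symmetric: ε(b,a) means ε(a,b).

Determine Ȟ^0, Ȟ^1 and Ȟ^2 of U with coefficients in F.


nerve of the cover:
  V1={{x3},{x6},{x1,x3},{x2,x3},{x1,x2,x3}} V2={{x1},{x2},{x4},{x1,x2},{x1,x3},{x1,x4},{x2,x3},{x2,x4},{x2,x5},{x1,x2,x3},{x1,x2,x4}} V3={{x4},{x5},{x6},{x1,x4},{x2,x4},{x2,x5},{x1,x2,x4}}
  V12={{x1,x3},{x2,x3},{x1,x2,x3}} V13={{x6}} V23={{x4},{x1,x4},{x2,x4},{x2,x5},{x1,x2,x4}}
C dims 3,3; δ0: rk 2, SNF 1^2
Ȟ^0 = (3 − 2) − 0 = 1, so Ȟ^0 ≅ Z
Ȟ^1 = (3 − 0) − 2 = 1, so Ȟ^1 ≅ Z
Ȟ^2 = (0 − 0) − 0 = 0, so Ȟ^2 ≅ 0

Ȟ^0(U;F) ≅ Z,  Ȟ^1(U;F) ≅ Z,  Ȟ^2(U;F) ≅ 0


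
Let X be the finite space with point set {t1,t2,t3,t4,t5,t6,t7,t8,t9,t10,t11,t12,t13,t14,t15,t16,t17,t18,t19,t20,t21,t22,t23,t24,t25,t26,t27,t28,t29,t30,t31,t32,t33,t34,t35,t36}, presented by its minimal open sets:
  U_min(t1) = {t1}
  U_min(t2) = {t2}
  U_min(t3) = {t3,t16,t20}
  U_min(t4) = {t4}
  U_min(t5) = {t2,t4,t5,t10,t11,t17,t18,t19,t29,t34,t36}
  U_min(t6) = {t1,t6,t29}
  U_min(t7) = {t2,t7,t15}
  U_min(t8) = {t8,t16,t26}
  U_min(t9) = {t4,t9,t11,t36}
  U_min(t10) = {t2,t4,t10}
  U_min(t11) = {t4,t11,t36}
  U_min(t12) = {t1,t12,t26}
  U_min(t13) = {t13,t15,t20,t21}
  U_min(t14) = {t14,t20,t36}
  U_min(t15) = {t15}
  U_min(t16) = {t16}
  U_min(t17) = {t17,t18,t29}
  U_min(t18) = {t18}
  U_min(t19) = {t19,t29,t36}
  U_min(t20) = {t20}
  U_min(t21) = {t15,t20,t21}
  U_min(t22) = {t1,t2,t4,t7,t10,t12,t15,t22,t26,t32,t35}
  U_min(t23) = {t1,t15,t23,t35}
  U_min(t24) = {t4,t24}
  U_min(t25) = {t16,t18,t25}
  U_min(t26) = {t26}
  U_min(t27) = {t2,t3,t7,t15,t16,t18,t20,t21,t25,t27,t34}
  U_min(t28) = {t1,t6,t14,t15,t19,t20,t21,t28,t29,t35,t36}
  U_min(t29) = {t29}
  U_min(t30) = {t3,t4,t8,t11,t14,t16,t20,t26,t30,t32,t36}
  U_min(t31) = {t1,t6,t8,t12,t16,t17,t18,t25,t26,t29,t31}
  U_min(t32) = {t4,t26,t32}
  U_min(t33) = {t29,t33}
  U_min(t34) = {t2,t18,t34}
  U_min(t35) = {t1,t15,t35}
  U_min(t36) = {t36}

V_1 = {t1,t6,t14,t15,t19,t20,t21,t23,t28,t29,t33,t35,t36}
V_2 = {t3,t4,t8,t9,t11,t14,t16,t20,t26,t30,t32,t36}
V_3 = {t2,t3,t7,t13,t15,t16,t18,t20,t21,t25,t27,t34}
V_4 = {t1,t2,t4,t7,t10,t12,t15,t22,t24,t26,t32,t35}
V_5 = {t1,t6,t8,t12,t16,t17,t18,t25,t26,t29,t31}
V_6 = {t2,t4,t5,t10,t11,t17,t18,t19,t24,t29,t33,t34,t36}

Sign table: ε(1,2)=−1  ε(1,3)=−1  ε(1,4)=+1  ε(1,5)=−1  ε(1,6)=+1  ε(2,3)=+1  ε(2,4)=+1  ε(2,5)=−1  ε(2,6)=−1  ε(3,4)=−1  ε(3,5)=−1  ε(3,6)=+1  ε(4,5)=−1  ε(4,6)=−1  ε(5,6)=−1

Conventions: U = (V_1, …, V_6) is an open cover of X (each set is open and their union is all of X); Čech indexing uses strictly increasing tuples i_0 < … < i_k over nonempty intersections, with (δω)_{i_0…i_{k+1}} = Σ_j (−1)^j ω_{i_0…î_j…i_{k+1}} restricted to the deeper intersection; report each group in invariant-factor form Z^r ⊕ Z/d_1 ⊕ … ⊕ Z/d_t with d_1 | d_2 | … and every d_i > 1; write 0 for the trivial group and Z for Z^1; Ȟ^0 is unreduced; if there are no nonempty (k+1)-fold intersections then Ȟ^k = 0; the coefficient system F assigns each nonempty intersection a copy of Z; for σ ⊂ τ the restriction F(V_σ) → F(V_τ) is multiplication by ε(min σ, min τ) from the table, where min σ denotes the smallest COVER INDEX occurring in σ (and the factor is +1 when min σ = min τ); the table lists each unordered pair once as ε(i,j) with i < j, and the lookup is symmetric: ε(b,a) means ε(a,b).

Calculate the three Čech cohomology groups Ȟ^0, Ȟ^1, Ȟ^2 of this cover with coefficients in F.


Ȟ^0(U;F) ≅ 0; Ȟ^1(U;F) ≅ Z/2; Ȟ^2(U;F) ≅ Z

nonempty overlaps:
  V12={t14,t20,t36} V13={t15,t20,t21} V14={t1,t15,t35} V15={t1,t6,t29} V16={t19,t29,t33,t36} V23={t3,t16,t20} V24={t4,t26,t32} V25={t8,t16,t26} V26={t4,t11,t36} V34={t2,t7,t15} V35={t16,t18,t25} V36={t2,t18,t34} V45={t1,t12,t26} V46={t2,t4,t10,t24} V56={t17,t18,t29}
  V123={t20} V126={t36} V134={t15} V145={t1} V156={t29} V235={t16} V245={t26} V246={t4} V346={t2} V356={t18}
C dims 6,15,10; δ0: rk 6, SNF 1^5·2; δ1: rk 9, SNF 1^9
degree 0: 6−6−0 = 0 → Ȟ^0 ≅ 0
degree 1: 15−9−6 = 0 plus torsion [2] → Ȟ^1 ≅ Z/2
degree 2: 10−0−9 = 1 → Ȟ^2 ≅ Z


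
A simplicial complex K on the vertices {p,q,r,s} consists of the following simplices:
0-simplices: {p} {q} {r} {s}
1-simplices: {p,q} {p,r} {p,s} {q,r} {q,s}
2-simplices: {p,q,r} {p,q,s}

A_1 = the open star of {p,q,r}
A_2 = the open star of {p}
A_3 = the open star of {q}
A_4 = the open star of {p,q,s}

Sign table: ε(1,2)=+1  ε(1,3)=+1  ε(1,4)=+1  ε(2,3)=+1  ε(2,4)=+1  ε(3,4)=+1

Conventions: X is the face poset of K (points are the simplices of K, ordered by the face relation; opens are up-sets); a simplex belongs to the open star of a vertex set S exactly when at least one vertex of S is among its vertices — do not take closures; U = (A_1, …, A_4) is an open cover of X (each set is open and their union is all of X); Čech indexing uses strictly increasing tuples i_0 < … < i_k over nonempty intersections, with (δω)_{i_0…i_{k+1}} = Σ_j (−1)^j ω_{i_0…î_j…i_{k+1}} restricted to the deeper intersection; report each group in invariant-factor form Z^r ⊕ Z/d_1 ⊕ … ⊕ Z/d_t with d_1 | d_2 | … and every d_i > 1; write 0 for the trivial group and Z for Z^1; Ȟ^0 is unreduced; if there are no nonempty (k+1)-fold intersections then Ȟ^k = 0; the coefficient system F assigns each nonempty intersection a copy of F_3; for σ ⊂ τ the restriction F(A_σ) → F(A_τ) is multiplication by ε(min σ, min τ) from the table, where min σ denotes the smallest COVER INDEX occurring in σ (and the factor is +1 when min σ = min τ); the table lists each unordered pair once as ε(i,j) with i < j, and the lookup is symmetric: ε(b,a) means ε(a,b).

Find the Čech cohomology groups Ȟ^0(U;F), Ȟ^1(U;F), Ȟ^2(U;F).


nerve simplices:
  A1={{p},{q},{r},{p,q},{p,r},{p,s},{q,r},{q,s},{p,q,r},{p,q,s}} A2={{p},{p,q},{p,r},{p,s},{p,q,r},{p,q,s}} A3={{q},{p,q},{q,r},{q,s},{p,q,r},{p,q,s}} A4={{p},{q},{s},{p,q},{p,r},{p,s},{q,r},{q,s},{p,q,r},{p,q,s}}
  A12={{p},{p,q},{p,r},{p,s},{p,q,r},{p,q,s}} A13={{q},{p,q},{q,r},{q,s},{p,q,r},{p,q,s}} A14={{p},{q},{p,q},{p,r},{p,s},{q,r},{q,s},{p,q,r},{p,q,s}} A23={{p,q},{p,q,r},{p,q,s}} A24={{p},{p,q},{p,r},{p,s},{p,q,r},{p,q,s}} A34={{q},{p,q},{q,r},{q,s},{p,q,r},{p,q,s}}
  A123={{p,q},{p,q,r},{p,q,s}} A124={{p},{p,q},{p,r},{p,s},{p,q,r},{p,q,s}} A134={{q},{p,q},{q,r},{q,s},{p,q,r},{p,q,s}} A234={{p,q},{p,q,r},{p,q,s}}
  A1234={{p,q},{p,q,r},{p,q,s}}
C dims 4,6,4,1; δ0: rk_F3 3; δ1: rk_F3 3; δ2: rk_F3 1
degree 0: 4−3−0 = 1 → Ȟ^0 ≅ Z/3
degree 1: 6−3−3 = 0 → Ȟ^1 ≅ 0
degree 2: 4−1−3 = 0 → Ȟ^2 ≅ 0

Ȟ^0 ≅ Z/3,  Ȟ^1 ≅ 0,  Ȟ^2 ≅ 0


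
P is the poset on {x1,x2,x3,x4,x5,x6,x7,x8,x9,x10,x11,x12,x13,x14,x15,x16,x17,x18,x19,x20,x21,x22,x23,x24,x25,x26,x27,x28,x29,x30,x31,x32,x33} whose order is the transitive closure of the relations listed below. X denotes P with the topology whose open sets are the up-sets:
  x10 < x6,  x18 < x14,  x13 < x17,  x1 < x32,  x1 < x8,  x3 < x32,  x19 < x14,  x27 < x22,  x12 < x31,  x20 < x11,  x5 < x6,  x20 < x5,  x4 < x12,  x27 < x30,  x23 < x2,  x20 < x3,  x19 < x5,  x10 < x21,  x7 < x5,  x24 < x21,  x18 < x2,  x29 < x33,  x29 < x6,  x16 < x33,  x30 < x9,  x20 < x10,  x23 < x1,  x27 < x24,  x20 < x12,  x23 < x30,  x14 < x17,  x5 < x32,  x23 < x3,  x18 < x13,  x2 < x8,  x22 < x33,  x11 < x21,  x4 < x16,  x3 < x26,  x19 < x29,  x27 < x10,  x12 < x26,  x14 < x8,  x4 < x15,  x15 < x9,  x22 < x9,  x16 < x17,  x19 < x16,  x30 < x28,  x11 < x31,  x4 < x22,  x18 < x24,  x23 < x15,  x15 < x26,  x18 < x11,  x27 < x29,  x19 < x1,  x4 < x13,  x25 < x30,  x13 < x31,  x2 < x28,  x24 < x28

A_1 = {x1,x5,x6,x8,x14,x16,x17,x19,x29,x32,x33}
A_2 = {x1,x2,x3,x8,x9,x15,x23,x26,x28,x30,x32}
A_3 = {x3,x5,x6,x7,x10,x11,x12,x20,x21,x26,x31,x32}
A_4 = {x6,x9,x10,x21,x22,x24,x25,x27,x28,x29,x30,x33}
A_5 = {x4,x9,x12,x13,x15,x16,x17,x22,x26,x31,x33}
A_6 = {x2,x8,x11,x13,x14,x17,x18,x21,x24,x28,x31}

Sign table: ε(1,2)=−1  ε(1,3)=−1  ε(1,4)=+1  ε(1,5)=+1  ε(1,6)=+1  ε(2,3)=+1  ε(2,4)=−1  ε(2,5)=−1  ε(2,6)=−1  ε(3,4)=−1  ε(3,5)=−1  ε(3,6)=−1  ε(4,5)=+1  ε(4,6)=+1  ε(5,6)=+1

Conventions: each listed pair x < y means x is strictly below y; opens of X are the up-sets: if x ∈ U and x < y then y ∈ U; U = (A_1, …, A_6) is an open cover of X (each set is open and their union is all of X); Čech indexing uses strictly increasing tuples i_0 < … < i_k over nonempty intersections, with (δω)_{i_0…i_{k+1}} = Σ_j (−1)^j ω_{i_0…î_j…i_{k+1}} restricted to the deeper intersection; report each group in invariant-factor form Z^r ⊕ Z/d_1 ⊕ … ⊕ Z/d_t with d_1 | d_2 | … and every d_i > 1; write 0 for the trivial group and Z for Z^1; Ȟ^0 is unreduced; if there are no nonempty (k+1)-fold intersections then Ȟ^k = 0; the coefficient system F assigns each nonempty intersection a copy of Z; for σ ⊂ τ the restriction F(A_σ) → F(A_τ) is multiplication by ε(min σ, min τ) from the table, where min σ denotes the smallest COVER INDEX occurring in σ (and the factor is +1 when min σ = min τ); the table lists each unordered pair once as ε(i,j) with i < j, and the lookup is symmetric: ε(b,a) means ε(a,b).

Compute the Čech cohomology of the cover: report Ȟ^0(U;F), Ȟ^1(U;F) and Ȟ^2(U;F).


nerve simplices:
  A12={x1,x8,x32} A13={x5,x6,x32} A14={x6,x29,x33} A15={x16,x17,x33} A16={x8,x14,x17} A23={x3,x26,x32} A24={x9,x28,x30} A25={x9,x15,x26} A26={x2,x8,x28} A34={x6,x10,x21} A35={x12,x26,x31} A36={x11,x21,x31} A45={x9,x22,x33} A46={x21,x24,x28} A56={x13,x17,x31}
  A123={x32} A126={x8} A134={x6} A145={x33} A156={x17} A235={x26} A245={x9} A246={x28} A346={x21} A356={x31}
C dims 6,15,10; δ0: rk 5, SNF 1^5; δ1: rk 10, SNF 1^9·2
degree 0: 6−5−0 = 1 → Ȟ^0 ≅ Z
degree 1: 15−10−5 = 0 → Ȟ^1 ≅ 0
degree 2: 10−0−10 = 0 plus torsion [2] → Ȟ^2 ≅ Z/2

Ȟ^0 = Z,  Ȟ^1 = 0,  Ȟ^2 = Z/2


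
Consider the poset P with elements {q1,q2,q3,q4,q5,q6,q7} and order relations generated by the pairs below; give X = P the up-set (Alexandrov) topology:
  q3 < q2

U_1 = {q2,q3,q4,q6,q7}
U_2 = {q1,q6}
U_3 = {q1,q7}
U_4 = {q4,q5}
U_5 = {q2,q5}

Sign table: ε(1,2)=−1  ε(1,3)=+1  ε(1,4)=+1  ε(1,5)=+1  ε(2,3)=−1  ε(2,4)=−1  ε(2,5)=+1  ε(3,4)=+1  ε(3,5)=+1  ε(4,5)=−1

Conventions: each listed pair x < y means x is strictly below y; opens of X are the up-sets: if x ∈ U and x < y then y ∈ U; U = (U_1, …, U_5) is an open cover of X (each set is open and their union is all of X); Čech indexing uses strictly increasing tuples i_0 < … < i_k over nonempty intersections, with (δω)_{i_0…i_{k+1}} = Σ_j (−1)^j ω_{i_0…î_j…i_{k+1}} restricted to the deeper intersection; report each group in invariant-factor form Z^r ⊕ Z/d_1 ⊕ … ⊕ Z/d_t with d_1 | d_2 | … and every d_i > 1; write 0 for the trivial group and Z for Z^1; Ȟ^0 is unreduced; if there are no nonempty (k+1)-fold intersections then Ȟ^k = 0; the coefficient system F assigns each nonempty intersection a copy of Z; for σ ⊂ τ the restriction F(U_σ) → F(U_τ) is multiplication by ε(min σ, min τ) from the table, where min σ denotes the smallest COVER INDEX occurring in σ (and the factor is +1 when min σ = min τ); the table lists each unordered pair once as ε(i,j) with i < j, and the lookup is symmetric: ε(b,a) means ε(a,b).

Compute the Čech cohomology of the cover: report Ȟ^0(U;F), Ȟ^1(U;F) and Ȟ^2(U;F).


cover nerve:
  U12={q6} U13={q7} U14={q4} U15={q2} U23={q1} U45={q5}
C dims 5,6; δ0: rk 5, SNF 1^4·2
Ȟ^0: (5−5)−0=0 ⇒ 0
Ȟ^1: (6−0)−5=1 plus torsion [2] ⇒ Z ⊕ Z/2
Ȟ^2: (0−0)−0=0 ⇒ 0

Ȟ^0(U;F) ≅ 0, Ȟ^1(U;F) ≅ Z ⊕ Z/2 and Ȟ^2(U;F) ≅ 0


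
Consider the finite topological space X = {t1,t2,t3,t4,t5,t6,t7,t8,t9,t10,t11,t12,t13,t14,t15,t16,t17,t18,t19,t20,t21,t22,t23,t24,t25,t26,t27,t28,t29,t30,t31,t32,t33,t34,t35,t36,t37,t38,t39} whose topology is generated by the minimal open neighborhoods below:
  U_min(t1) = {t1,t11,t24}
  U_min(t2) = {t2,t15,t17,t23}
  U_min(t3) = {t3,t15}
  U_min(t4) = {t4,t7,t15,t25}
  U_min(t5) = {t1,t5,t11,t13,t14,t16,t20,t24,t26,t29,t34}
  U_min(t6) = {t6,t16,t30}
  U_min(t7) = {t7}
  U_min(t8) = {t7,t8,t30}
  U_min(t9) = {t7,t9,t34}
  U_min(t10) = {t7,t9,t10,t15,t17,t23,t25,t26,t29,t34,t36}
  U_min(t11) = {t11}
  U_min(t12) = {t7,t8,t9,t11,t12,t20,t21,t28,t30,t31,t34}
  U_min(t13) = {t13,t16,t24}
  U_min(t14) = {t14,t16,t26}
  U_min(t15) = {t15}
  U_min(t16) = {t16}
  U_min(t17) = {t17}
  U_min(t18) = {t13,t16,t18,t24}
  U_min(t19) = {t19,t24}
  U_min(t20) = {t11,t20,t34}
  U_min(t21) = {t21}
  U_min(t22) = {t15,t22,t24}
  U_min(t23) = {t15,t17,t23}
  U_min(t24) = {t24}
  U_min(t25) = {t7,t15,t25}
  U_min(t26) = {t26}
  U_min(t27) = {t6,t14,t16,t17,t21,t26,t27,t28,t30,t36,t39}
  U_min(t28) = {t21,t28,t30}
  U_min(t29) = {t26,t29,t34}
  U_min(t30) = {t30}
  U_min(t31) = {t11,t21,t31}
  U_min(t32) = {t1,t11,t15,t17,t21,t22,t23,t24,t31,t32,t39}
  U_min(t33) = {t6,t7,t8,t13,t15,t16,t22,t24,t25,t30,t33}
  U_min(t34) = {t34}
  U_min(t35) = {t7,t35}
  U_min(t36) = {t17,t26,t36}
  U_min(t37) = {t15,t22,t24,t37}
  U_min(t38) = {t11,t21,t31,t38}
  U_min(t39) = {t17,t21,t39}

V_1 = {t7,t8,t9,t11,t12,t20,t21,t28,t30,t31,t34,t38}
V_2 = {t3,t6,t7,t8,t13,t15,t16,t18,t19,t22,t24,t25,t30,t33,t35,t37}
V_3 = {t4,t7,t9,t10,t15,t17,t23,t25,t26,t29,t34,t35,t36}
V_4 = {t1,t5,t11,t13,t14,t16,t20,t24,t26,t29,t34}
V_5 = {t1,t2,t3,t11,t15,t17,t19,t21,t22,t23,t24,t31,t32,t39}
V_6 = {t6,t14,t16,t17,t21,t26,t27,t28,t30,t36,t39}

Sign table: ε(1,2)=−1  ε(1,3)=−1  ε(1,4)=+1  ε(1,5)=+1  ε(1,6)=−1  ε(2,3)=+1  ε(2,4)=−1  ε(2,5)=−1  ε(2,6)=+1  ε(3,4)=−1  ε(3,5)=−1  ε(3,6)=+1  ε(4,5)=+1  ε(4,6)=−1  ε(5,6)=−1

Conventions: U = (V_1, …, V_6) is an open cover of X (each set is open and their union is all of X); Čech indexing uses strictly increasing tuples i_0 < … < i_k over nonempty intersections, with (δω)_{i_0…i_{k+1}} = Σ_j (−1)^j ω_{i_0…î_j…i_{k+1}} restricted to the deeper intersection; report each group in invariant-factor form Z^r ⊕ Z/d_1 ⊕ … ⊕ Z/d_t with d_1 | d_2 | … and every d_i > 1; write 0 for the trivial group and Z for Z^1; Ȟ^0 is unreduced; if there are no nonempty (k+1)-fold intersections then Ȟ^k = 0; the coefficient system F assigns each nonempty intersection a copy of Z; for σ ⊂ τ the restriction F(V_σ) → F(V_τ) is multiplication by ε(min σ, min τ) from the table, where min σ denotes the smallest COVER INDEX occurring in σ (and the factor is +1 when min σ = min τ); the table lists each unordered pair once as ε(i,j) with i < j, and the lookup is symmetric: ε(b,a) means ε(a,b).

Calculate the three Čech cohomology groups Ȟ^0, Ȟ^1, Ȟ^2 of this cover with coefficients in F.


Ȟ^0 ≅ Z,  Ȟ^1 ≅ 0,  Ȟ^2 ≅ Z/2

nonempty intersections:
  V12={t7,t8,t30} V13={t7,t9,t34} V14={t11,t20,t34} V15={t11,t21,t31} V16={t21,t28,t30} V23={t7,t15,t25,t35} V24={t13,t16,t24} V25={t3,t15,t19,t22,t24} V26={t6,t16,t30} V34={t26,t29,t34} V35={t15,t17,t23} V36={t17,t26,t36} V45={t1,t11,t24} V46={t14,t16,t26} V56={t17,t21,t39}
  V123={t7} V126={t30} V134={t34} V145={t11} V156={t21} V235={t15} V245={t24} V246={t16} V346={t26} V356={t17}
C dims 6,15,10; δ0: rk 5, SNF 1^5; δ1: rk 10, SNF 1^9·2
Ȟ^0: (6−5)−0=1 ⇒ Z
Ȟ^1: (15−10)−5=0 ⇒ 0
Ȟ^2: (10−0)−10=0 plus torsion [2] ⇒ Z/2


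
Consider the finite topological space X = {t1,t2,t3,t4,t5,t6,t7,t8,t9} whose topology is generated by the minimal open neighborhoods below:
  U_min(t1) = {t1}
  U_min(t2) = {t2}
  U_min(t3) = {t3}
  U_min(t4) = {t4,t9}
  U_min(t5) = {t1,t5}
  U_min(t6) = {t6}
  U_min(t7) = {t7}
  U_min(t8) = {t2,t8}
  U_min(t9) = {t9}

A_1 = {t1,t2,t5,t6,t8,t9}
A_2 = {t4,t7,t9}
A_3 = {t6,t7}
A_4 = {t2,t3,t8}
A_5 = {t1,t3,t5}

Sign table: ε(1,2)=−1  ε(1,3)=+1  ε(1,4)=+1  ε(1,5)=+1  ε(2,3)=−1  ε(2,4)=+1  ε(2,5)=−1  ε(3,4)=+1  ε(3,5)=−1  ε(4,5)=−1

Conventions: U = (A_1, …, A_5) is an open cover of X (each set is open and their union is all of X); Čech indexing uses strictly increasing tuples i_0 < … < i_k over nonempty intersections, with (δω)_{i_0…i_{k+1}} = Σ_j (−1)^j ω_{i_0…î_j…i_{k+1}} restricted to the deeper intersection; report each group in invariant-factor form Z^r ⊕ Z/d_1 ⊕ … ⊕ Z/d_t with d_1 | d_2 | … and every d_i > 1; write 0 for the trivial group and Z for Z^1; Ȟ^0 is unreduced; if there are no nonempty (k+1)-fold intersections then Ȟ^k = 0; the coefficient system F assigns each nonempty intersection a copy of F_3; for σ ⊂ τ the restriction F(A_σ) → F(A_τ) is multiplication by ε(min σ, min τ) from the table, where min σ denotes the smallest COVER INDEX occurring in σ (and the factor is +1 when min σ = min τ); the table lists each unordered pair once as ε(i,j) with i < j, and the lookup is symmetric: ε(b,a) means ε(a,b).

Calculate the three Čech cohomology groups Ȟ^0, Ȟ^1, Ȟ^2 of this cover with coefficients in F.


nerve of the cover:
  A12={t9} A13={t6} A14={t2,t8} A15={t1,t5} A23={t7} A45={t3}
C dims 5,6; δ0: rk_F3 5
Ȟ^0 = (5 − 5) − 0 = 0, so Ȟ^0 ≅ 0
Ȟ^1 = (6 − 0) − 5 = 1, so Ȟ^1 ≅ Z/3
Ȟ^2 = (0 − 0) − 0 = 0, so Ȟ^2 ≅ 0

Ȟ^0(U;F) ≅ 0, Ȟ^1(U;F) ≅ Z/3, Ȟ^2(U;F) ≅ 0


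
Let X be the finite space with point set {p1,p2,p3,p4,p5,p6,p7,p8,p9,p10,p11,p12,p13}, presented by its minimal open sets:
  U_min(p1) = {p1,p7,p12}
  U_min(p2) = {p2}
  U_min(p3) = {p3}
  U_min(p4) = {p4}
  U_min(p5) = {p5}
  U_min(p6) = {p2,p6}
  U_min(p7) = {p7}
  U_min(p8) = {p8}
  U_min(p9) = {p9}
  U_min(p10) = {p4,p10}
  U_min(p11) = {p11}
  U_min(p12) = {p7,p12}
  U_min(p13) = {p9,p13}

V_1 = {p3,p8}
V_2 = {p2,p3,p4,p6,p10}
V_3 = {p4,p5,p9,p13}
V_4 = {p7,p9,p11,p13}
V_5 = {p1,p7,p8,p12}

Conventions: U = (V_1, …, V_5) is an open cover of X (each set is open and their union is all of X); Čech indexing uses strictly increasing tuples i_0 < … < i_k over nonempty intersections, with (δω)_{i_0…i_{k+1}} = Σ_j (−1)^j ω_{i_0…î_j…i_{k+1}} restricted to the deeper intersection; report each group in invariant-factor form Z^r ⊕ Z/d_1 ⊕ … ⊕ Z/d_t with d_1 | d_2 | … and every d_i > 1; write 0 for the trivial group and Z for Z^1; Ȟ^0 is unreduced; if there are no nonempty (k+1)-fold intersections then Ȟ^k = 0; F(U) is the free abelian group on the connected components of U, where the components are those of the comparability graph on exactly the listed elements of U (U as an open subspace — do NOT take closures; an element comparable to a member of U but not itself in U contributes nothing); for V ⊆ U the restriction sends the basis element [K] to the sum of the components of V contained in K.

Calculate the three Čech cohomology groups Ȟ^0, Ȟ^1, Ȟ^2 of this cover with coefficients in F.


intersection data:
  V12={p3} V15={p8} V23={p4} V34={p9,p13} V45={p7}
components per intersection:
  V1: {p3} {p8}
  V2: {p2,p6} {p3} {p4,p10}
  V3: {p4} {p5} {p9,p13}
  V4: {p7} {p9,p13} {p11}
  V5: {p1,p7,p12} {p8}
  V12: {p3}
  V15: {p8}
  V23: {p4}
  V34: {p9,p13}
  V45: {p7}
C dims 13,5; δ0: rk 5, SNF 1^5
Ȟ^0 = (13 − 5) − 0 = 8, so Ȟ^0 ≅ Z^8
Ȟ^1 = (5 − 0) − 5 = 0, so Ȟ^1 ≅ 0
Ȟ^2 = (0 − 0) − 0 = 0, so Ȟ^2 ≅ 0

Ȟ^0 = Z^8; Ȟ^1 = 0; Ȟ^2 = 0


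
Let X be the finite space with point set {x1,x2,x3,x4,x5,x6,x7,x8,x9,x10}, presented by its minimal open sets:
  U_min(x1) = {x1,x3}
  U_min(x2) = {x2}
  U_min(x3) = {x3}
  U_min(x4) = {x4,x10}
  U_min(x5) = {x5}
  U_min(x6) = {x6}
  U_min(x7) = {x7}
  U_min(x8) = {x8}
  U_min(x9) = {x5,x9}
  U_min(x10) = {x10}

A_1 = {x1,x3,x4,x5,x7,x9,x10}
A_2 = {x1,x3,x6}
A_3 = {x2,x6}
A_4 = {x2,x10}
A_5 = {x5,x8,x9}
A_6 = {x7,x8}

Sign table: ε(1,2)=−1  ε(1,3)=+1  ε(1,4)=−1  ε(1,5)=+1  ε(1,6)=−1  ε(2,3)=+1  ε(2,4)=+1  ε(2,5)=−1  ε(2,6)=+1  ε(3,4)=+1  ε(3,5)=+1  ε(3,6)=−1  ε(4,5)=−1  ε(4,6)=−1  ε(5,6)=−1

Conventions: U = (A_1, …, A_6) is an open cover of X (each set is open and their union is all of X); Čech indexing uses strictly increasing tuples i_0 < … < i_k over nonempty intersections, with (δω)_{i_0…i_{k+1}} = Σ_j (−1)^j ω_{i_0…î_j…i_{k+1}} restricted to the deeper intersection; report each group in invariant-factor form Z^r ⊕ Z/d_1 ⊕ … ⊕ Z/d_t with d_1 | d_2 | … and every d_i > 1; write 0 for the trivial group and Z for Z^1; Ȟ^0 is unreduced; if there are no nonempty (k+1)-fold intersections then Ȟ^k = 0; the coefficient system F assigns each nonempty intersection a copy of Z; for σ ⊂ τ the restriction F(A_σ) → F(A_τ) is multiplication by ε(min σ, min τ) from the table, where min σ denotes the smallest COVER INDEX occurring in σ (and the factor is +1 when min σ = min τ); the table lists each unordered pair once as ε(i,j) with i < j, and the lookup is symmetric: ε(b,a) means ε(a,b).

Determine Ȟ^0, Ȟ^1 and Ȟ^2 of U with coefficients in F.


Ȟ^0 ≅ Z,  Ȟ^1 ≅ Z^2,  Ȟ^2 ≅ 0

nerve of the cover:
  A12={x1,x3} A14={x10} A15={x5,x9} A16={x7} A23={x6} A34={x2} A56={x8}
C dims 6,7; δ0: rk 5, SNF 1^5
Ȟ^0 = (6 − 5) − 0 = 1, so Ȟ^0 ≅ Z
Ȟ^1 = (7 − 0) − 5 = 2, so Ȟ^1 ≅ Z^2
Ȟ^2 = (0 − 0) − 0 = 0, so Ȟ^2 ≅ 0


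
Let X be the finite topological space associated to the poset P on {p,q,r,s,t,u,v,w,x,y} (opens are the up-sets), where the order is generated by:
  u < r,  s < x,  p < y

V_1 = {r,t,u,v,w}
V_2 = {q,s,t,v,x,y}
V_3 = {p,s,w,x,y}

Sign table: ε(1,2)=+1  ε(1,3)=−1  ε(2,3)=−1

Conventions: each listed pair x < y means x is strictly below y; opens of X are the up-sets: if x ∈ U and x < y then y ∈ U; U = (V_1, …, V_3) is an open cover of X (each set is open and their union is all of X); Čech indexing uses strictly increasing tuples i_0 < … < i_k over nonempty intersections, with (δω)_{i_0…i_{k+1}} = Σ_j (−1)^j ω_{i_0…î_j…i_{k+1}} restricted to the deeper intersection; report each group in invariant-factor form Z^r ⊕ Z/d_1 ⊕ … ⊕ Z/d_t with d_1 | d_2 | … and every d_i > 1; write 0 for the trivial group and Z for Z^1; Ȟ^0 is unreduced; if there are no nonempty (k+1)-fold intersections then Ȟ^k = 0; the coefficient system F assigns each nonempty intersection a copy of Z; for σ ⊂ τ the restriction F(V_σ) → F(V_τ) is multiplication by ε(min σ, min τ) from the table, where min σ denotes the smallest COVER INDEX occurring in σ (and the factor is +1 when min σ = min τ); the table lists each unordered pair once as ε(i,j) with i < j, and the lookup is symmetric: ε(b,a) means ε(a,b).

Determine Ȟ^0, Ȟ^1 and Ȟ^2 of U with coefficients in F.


Ȟ^0 = Z, Ȟ^1 = Z and Ȟ^2 = 0

nonempty intersections:
  V12={t,v} V13={w} V23={s,x,y}
C dims 3,3; δ0: rk 2, SNF 1^2
Ȟ^0: (3−2)−0=1 ⇒ Z
Ȟ^1: (3−0)−2=1 ⇒ Z
Ȟ^2: (0−0)−0=0 ⇒ 0


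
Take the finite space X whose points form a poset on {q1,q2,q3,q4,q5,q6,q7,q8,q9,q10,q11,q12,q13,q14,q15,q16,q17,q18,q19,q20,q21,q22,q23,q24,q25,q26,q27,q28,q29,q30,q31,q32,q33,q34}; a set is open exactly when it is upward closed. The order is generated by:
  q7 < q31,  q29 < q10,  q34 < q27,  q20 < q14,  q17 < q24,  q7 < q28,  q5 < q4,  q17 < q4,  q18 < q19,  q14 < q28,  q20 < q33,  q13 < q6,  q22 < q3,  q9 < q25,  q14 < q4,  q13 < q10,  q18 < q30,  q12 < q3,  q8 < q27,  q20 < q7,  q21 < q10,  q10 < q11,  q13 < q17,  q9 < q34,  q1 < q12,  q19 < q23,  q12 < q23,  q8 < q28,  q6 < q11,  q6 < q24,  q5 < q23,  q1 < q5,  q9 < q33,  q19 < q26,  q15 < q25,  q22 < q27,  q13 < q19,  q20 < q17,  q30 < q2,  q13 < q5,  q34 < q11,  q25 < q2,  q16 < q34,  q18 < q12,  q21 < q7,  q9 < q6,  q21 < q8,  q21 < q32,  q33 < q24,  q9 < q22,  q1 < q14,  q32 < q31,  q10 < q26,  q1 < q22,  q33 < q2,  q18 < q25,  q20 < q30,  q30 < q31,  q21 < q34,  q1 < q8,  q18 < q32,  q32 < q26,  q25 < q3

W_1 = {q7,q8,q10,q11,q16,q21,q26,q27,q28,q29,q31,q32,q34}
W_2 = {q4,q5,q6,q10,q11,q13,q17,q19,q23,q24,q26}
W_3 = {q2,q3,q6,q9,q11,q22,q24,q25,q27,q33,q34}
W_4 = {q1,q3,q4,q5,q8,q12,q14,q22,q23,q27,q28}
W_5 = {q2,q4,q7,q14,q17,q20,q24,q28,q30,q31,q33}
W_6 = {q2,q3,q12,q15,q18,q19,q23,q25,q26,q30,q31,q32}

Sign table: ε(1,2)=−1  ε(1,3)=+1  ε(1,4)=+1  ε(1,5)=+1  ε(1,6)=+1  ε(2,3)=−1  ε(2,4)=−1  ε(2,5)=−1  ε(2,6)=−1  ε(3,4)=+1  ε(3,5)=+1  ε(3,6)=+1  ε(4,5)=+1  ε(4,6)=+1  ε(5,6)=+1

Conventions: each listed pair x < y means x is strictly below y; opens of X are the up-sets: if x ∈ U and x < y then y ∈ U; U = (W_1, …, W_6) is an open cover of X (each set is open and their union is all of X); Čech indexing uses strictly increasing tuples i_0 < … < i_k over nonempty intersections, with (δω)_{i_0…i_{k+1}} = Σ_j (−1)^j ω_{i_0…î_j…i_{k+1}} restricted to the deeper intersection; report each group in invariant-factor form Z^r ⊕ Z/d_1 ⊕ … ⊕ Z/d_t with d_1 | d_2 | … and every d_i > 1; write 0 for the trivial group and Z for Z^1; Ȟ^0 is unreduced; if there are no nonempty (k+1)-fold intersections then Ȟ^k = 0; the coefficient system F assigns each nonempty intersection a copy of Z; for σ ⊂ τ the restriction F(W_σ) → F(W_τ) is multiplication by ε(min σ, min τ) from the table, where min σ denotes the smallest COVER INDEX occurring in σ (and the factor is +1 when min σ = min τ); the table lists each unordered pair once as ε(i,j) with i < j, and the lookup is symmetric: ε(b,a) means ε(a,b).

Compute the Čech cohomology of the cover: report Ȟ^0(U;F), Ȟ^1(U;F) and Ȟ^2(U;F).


Ȟ^0 = Z,  Ȟ^1 = 0,  Ȟ^2 = Z/2

intersection data:
  W12={q10,q11,q26} W13={q11,q27,q34} W14={q8,q27,q28} W15={q7,q28,q31} W16={q26,q31,q32} W23={q6,q11,q24} W24={q4,q5,q23} W25={q4,q17,q24} W26={q19,q23,q26} W34={q3,q22,q27} W35={q2,q24,q33} W36={q2,q3,q25} W45={q4,q14,q28} W46={q3,q12,q23} W56={q2,q30,q31}
  W123={q11} W126={q26} W134={q27} W145={q28} W156={q31} W235={q24} W245={q4} W246={q23} W346={q3} W356={q2}
C dims 6,15,10; δ0: rk 5, SNF 1^5; δ1: rk 10, SNF 1^9·2
Ȟ^0 = (6 − 5) − 0 = 1, so Ȟ^0 ≅ Z
Ȟ^1 = (15 − 10) − 5 = 0, so Ȟ^1 ≅ 0
Ȟ^2 = (10 − 0) − 10 = 0 plus torsion [2], so Ȟ^2 ≅ Z/2


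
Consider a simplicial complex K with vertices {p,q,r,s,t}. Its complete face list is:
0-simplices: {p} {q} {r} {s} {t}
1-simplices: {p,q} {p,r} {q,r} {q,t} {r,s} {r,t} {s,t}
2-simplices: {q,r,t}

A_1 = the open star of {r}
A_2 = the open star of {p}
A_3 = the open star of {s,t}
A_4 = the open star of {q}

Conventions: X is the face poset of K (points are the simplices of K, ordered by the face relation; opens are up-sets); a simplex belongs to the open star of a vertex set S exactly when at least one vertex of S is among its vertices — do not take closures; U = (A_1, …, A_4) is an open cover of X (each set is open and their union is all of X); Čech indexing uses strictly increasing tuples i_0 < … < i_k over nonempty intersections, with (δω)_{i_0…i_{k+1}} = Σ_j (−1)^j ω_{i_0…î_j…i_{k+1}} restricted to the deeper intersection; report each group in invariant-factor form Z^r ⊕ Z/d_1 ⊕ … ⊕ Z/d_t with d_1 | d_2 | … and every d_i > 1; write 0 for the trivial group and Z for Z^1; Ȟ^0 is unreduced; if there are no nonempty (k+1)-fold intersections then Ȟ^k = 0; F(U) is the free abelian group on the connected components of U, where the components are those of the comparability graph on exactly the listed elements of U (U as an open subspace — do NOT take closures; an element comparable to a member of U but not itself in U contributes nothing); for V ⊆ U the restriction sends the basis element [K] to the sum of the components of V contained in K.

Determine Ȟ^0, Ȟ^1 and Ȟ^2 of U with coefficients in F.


Ȟ^0(U;F) ≅ Z; Ȟ^1(U;F) ≅ Z^2; Ȟ^2(U;F) ≅ 0

nonempty intersections:
  A1={{r},{p,r},{q,r},{r,s},{r,t},{q,r,t}} A2={{p},{p,q},{p,r}} A3={{s},{t},{q,t},{r,s},{r,t},{s,t},{q,r,t}} A4={{q},{p,q},{q,r},{q,t},{q,r,t}}
  A12={{p,r}} A13={{r,s},{r,t},{q,r,t}} A14={{q,r},{q,r,t}} A24={{p,q}} A34={{q,t},{q,r,t}}
  A134={{q,r,t}}
components per intersection:
  A1: {{r},{p,r},{q,r},{r,s},{r,t},{q,r,t}}
  A2: {{p},{p,q},{p,r}}
  A3: {{s},{t},{q,t},{r,s},{r,t},{s,t},{q,r,t}}
  A4: {{q},{p,q},{q,r},{q,t},{q,r,t}}
  A12: {{p,r}}
  A13: {{r,s}} {{r,t},{q,r,t}}
  A14: {{q,r},{q,r,t}}
  A24: {{p,q}}
  A34: {{q,t},{q,r,t}}
  A134: {{q,r,t}}
C dims 4,6,1; δ0: rk 3, SNF 1^3; δ1: rk 1, SNF 1^1
Ȟ^0: (4−3)−0=1 ⇒ Z
Ȟ^1: (6−1)−3=2 ⇒ Z^2
Ȟ^2: (1−0)−1=0 ⇒ 0


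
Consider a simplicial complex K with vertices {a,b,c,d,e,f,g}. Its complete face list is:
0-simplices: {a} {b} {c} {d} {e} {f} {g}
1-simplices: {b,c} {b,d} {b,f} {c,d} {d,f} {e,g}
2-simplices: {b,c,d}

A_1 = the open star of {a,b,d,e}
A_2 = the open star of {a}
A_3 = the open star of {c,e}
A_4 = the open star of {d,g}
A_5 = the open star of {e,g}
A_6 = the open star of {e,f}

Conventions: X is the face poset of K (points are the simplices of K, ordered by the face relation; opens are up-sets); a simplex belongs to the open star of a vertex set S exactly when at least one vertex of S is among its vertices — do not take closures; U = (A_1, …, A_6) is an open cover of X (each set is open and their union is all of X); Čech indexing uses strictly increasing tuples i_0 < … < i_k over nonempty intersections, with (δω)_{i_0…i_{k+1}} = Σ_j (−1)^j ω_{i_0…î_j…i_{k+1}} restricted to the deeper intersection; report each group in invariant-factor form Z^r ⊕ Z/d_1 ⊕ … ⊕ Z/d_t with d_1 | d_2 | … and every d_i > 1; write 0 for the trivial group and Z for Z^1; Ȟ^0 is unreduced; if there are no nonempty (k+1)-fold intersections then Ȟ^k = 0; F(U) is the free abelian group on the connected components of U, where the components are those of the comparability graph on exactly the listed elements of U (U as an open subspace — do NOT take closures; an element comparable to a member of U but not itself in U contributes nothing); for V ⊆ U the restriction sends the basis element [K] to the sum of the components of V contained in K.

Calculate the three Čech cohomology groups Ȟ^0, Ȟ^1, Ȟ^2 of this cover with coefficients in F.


intersection data:
  A1={{a},{b},{d},{e},{b,c},{b,d},{b,f},{c,d},{d,f},{e,g},{b,c,d}} A2={{a}} A3={{c},{e},{b,c},{c,d},{e,g},{b,c,d}} A4={{d},{g},{b,d},{c,d},{d,f},{e,g},{b,c,d}} A5={{e},{g},{e,g}} A6={{e},{f},{b,f},{d,f},{e,g}}
  A12={{a}} A13={{e},{b,c},{c,d},{e,g},{b,c,d}} A14={{d},{b,d},{c,d},{d,f},{e,g},{b,c,d}} A15={{e},{e,g}} A16={{e},{b,f},{d,f},{e,g}} A34={{c,d},{e,g},{b,c,d}} A35={{e},{e,g}} A36={{e},{e,g}} A45={{g},{e,g}} A46={{d,f},{e,g}} A56={{e},{e,g}}
  A134={{c,d},{e,g},{b,c,d}} A135={{e},{e,g}} A136={{e},{e,g}} A145={{e,g}} A146={{d,f},{e,g}} A156={{e},{e,g}} A345={{e,g}} A346={{e,g}} A356={{e},{e,g}} A456={{e,g}}
  A1345={{e,g}} A1346={{e,g}} A1356={{e},{e,g}} A1456={{e,g}} A3456={{e,g}}
  A13456={{e,g}}
components per intersection:
  A1: {{a}} {{b},{d},{b,c},{b,d},{b,f},{c,d},{d,f},{b,c,d}} {{e},{e,g}}
  A2: {{a}}
  A3: {{c},{b,c},{c,d},{b,c,d}} {{e},{e,g}}
  A4: {{d},{b,d},{c,d},{d,f},{b,c,d}} {{g},{e,g}}
  A5: {{e},{g},{e,g}}
  A6: {{e},{e,g}} {{f},{b,f},{d,f}}
  A12: {{a}}
  A13: {{e},{e,g}} {{b,c},{c,d},{b,c,d}}
  A14: {{d},{b,d},{c,d},{d,f},{b,c,d}} {{e,g}}
  A15: {{e},{e,g}}
  A16: {{e},{e,g}} {{b,f}} {{d,f}}
  A34: {{c,d},{b,c,d}} {{e,g}}
  A35: {{e},{e,g}}
  A36: {{e},{e,g}}
  A45: {{g},{e,g}}
  A46: {{d,f}} {{e,g}}
  A56: {{e},{e,g}}
  A134: {{c,d},{b,c,d}} {{e,g}}
  A135: {{e},{e,g}}
  A136: {{e},{e,g}}
  A145: {{e,g}}
  A146: {{d,f}} {{e,g}}
  A156: {{e},{e,g}}
  A345: {{e,g}}
  A346: {{e,g}}
  A356: {{e},{e,g}}
  A456: {{e,g}}
  A1345: {{e,g}}
  A1346: {{e,g}}
  A1356: {{e},{e,g}}
  A1456: {{e,g}}
  A3456: {{e,g}}
  A13456: {{e,g}}
C dims 11,17,12,5; δ0: rk 8, SNF 1^8; δ1: rk 8, SNF 1^8; δ2: rk 4, SNF 1^4
Ȟ^0 = (11 − 8) − 0 = 3, so Ȟ^0 ≅ Z^3
Ȟ^1 = (17 − 8) − 8 = 1, so Ȟ^1 ≅ Z
Ȟ^2 = (12 − 4) − 8 = 0, so Ȟ^2 ≅ 0

Ȟ^0 = Z^3; Ȟ^1 = Z; Ȟ^2 = 0


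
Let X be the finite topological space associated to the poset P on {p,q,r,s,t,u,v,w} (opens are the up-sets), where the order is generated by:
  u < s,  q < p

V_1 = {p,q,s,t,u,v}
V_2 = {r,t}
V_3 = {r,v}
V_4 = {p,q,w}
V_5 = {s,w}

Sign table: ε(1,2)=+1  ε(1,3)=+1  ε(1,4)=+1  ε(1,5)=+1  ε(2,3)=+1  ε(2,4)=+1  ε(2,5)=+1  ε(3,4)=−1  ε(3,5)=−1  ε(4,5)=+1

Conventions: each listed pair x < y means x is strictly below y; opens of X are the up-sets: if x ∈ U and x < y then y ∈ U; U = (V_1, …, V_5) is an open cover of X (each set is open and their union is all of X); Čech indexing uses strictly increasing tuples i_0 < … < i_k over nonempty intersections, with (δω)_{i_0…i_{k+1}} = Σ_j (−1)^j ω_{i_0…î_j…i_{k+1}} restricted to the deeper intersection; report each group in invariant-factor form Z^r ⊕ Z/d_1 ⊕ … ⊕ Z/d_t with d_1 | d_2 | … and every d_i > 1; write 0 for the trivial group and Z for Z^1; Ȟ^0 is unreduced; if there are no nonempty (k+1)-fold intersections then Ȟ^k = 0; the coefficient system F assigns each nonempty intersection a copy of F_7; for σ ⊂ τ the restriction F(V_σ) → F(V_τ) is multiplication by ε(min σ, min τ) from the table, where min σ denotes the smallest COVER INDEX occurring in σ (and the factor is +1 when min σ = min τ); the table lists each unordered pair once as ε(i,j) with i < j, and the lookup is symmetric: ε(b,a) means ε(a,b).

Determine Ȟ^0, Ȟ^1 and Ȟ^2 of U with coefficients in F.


Ȟ^0(U;F) ≅ Z/7, Ȟ^1(U;F) ≅ Z/7 ⊕ Z/7 and Ȟ^2(U;F) ≅ 0

intersection data:
  V12={t} V13={v} V14={p,q} V15={s} V23={r} V45={w}
C dims 5,6; δ0: rk_F7 4
Ȟ^0 = (5 − 4) − 0 = 1, so Ȟ^0 ≅ Z/7
Ȟ^1 = (6 − 0) − 4 = 2, so Ȟ^1 ≅ Z/7 ⊕ Z/7
Ȟ^2 = (0 − 0) − 0 = 0, so Ȟ^2 ≅ 0


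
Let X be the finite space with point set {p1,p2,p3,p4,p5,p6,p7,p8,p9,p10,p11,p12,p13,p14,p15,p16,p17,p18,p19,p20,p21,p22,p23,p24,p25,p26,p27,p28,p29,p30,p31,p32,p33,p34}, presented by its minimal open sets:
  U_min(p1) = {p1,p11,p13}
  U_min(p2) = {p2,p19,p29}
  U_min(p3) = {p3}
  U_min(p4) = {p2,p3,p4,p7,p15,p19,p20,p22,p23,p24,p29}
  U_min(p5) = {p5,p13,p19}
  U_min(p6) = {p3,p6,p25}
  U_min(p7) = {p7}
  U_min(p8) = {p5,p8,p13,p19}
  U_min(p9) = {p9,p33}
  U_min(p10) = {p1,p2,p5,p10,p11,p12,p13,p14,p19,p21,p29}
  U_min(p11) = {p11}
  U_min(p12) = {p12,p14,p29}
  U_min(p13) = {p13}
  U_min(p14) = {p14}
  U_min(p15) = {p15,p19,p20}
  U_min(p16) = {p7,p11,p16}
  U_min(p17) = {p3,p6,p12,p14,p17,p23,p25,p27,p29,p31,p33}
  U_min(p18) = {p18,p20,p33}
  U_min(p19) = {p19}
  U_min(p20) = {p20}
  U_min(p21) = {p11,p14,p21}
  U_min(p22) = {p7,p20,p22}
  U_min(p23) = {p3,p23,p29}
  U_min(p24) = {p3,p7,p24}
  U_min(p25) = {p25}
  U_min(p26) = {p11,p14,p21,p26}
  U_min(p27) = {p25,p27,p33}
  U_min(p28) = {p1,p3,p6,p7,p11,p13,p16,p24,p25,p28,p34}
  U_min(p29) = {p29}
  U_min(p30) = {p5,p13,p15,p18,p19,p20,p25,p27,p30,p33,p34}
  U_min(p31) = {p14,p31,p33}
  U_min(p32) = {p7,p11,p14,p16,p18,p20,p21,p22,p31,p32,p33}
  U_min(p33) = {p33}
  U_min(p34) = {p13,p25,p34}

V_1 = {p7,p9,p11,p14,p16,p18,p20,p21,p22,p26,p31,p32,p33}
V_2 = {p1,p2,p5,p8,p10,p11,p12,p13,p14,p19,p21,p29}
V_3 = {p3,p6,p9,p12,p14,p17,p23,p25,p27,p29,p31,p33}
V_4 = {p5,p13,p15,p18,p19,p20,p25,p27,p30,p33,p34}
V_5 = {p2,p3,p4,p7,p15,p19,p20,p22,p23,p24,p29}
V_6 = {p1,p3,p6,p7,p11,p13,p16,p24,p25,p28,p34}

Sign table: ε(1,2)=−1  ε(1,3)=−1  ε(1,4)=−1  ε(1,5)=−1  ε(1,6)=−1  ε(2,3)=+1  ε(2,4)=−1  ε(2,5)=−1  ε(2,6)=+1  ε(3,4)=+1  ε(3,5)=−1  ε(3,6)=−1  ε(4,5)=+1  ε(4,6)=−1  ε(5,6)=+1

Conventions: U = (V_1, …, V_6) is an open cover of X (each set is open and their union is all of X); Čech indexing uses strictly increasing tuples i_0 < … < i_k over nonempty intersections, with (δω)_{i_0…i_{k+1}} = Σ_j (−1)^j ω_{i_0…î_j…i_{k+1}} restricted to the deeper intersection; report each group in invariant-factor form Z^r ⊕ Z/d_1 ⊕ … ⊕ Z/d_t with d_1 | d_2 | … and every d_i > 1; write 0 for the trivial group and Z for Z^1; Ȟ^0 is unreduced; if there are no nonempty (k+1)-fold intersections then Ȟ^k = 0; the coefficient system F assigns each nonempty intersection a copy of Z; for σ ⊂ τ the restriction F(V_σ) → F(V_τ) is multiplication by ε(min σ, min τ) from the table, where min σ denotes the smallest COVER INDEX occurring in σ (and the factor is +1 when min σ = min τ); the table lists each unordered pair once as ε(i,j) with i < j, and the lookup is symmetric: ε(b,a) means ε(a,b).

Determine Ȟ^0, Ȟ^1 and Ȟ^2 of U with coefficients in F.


Ȟ^0 ≅ 0,  Ȟ^1 ≅ Z/2,  Ȟ^2 ≅ Z

nonempty intersections:
  V12={p11,p14,p21} V13={p9,p14,p31,p33} V14={p18,p20,p33} V15={p7,p20,p22} V16={p7,p11,p16} V23={p12,p14,p29} V24={p5,p13,p19} V25={p2,p19,p29} V26={p1,p11,p13} V34={p25,p27,p33} V35={p3,p23,p29} V36={p3,p6,p25} V45={p15,p19,p20} V46={p13,p25,p34} V56={p3,p7,p24}
  V123={p14} V126={p11} V134={p33} V145={p20} V156={p7} V235={p29} V245={p19} V246={p13} V346={p25} V356={p3}
C dims 6,15,10; δ0: rk 6, SNF 1^5·2; δ1: rk 9, SNF 1^9
Ȟ^0: (6−6)−0=0 ⇒ 0
Ȟ^1: (15−9)−6=0 plus torsion [2] ⇒ Z/2
Ȟ^2: (10−0)−9=1 ⇒ Z


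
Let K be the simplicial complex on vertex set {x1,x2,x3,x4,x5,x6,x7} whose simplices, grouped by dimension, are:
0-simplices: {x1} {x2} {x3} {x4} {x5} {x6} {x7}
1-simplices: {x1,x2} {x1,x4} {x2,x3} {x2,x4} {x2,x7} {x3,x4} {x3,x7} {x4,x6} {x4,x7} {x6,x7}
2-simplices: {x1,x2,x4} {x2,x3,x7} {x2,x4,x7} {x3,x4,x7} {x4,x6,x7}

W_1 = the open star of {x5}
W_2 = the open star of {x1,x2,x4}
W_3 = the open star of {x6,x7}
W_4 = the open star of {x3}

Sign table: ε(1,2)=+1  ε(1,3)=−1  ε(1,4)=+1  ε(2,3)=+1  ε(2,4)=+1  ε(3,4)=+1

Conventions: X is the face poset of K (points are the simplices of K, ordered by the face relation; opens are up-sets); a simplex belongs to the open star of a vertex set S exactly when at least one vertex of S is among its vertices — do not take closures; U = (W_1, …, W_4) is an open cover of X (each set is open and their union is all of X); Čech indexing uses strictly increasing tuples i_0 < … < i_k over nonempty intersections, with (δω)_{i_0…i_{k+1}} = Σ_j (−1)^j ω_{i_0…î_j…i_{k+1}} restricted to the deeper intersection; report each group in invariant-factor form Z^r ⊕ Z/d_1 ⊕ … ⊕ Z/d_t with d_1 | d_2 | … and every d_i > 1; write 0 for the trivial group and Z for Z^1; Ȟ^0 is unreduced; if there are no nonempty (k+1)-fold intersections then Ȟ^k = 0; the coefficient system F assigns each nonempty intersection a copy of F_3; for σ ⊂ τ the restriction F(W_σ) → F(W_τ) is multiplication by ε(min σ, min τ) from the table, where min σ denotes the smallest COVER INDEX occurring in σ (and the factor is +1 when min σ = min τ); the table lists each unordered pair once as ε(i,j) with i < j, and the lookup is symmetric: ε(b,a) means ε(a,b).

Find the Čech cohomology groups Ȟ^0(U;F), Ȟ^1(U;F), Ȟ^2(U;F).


nerve of the cover:
  W1={{x5}} W2={{x1},{x2},{x4},{x1,x2},{x1,x4},{x2,x3},{x2,x4},{x2,x7},{x3,x4},{x4,x6},{x4,x7},{x1,x2,x4},{x2,x3,x7},{x2,x4,x7},{x3,x4,x7},{x4,x6,x7}} W3={{x6},{x7},{x2,x7},{x3,x7},{x4,x6},{x4,x7},{x6,x7},{x2,x3,x7},{x2,x4,x7},{x3,x4,x7},{x4,x6,x7}} W4={{x3},{x2,x3},{x3,x4},{x3,x7},{x2,x3,x7},{x3,x4,x7}}
  W23={{x2,x7},{x4,x6},{x4,x7},{x2,x3,x7},{x2,x4,x7},{x3,x4,x7},{x4,x6,x7}} W24={{x2,x3},{x3,x4},{x2,x3,x7},{x3,x4,x7}} W34={{x3,x7},{x2,x3,x7},{x3,x4,x7}}
  W234={{x2,x3,x7},{x3,x4,x7}}
C dims 4,3,1; δ0: rk_F3 2; δ1: rk_F3 1
Ȟ^0 = (4 − 2) − 0 = 2, so Ȟ^0 ≅ Z/3 ⊕ Z/3
Ȟ^1 = (3 − 1) − 2 = 0, so Ȟ^1 ≅ 0
Ȟ^2 = (1 − 0) − 1 = 0, so Ȟ^2 ≅ 0

Ȟ^0 = Z/3 ⊕ Z/3, Ȟ^1 = 0, Ȟ^2 = 0
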